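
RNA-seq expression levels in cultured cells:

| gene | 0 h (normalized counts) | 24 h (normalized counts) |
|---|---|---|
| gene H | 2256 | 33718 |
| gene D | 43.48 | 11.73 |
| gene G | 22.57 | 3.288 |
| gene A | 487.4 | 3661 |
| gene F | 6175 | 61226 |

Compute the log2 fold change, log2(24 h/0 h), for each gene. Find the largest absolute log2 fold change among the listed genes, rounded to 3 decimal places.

log2(33718/2256) = 3.902  (gene H)
log2(11.73/43.48) = -1.890  (gene D)
log2(3.288/22.57) = -2.779  (gene G)
log2(3661/487.4) = 2.909  (gene A)
log2(61226/6175) = 3.310  (gene F)
The largest magnitude belongs to gene H.

3.902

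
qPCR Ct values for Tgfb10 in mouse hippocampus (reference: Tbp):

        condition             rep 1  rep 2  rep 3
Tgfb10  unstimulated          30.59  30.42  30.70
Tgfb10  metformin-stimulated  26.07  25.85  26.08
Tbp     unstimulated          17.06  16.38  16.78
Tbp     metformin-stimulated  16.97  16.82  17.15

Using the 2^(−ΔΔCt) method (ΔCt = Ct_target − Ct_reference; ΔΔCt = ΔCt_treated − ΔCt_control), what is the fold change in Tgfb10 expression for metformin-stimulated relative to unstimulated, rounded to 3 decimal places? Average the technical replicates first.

28.051

Mean Ct: Tgfb10 unstimulated 30.570; Tgfb10 metformin-stimulated 26.000; Tbp unstimulated 16.740; Tbp metformin-stimulated 16.980
ΔCt(unstimulated) = 30.570 − 16.740 = 13.830
ΔCt(metformin-stimulated) = 26.000 − 16.980 = 9.020
ΔΔCt = 9.020 − 13.830 = -4.810
Fold change = 2^(−(-4.810)) = 2^4.810 = 28.0514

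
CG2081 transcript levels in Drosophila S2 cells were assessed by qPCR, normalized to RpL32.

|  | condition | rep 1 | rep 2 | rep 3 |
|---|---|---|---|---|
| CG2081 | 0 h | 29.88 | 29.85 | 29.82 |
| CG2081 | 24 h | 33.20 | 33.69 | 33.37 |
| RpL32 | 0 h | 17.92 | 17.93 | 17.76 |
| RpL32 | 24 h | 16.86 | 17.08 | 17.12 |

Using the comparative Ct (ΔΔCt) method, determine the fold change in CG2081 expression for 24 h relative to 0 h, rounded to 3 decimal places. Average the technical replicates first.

Mean Ct: CG2081 0 h 29.850; CG2081 24 h 33.420; RpL32 0 h 17.870; RpL32 24 h 17.020
ΔCt(0 h) = 29.850 − 17.870 = 11.980
ΔCt(24 h) = 33.420 − 17.020 = 16.400
ΔΔCt = 16.400 − 11.980 = 4.420
Fold change = 2^(−4.420) = 0.0467

0.047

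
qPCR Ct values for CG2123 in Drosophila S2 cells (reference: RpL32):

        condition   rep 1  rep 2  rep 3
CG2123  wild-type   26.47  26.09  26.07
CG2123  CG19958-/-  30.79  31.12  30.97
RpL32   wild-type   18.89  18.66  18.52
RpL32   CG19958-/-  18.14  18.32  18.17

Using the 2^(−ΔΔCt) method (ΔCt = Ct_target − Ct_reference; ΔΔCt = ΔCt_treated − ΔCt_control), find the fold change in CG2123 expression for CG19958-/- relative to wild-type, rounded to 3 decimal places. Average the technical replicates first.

Mean Ct: CG2123 wild-type 26.210; CG2123 CG19958-/- 30.960; RpL32 wild-type 18.690; RpL32 CG19958-/- 18.210
ΔCt(wild-type) = 26.210 − 18.690 = 7.520
ΔCt(CG19958-/-) = 30.960 − 18.210 = 12.750
ΔΔCt = 12.750 − 7.520 = 5.230
Fold change = 2^(−5.230) = 0.0266

0.027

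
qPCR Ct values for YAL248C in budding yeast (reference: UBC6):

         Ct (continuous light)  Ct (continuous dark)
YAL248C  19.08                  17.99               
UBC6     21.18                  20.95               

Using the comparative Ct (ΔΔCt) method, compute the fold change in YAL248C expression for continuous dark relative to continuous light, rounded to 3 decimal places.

1.815

ΔCt(continuous light) = 19.080 − 21.180 = -2.100
ΔCt(continuous dark) = 17.990 − 20.950 = -2.960
ΔΔCt = -2.960 − (-2.100) = -0.860
Fold change = 2^(−(-0.860)) = 2^0.860 = 1.8150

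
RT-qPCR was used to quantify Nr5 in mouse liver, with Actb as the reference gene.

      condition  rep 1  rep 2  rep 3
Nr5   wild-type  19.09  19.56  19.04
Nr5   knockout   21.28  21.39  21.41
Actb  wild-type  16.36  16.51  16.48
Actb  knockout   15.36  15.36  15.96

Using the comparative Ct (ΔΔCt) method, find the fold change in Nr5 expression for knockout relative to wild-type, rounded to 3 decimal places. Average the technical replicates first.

0.123

Mean Ct: Nr5 wild-type 19.230; Nr5 knockout 21.360; Actb wild-type 16.450; Actb knockout 15.560
ΔCt(wild-type) = 19.230 − 16.450 = 2.780
ΔCt(knockout) = 21.360 − 15.560 = 5.800
ΔΔCt = 5.800 − 2.780 = 3.020
Fold change = 2^(−3.020) = 0.1233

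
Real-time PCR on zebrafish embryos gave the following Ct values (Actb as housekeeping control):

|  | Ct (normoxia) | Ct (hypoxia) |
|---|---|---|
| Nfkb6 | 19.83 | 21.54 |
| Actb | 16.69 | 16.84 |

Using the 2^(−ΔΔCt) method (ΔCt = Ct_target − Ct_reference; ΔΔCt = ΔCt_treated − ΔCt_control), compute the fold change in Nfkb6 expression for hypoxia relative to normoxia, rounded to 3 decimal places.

0.339

ΔCt(normoxia) = 19.830 − 16.690 = 3.140
ΔCt(hypoxia) = 21.540 − 16.840 = 4.700
ΔΔCt = 4.700 − 3.140 = 1.560
Fold change = 2^(−1.560) = 0.3392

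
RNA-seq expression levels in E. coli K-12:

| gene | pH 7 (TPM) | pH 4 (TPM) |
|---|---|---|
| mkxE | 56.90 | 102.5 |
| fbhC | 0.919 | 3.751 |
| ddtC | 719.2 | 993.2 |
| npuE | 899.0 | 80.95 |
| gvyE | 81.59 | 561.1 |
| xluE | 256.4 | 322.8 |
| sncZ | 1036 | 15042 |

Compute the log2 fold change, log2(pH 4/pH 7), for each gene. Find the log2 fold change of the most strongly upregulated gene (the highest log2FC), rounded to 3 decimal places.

3.860

log2(102.5/56.90) = 0.849  (mkxE)
log2(3.751/0.919) = 2.029  (fbhC)
log2(993.2/719.2) = 0.466  (ddtC)
log2(80.95/899.0) = -3.473  (npuE)
log2(561.1/81.59) = 2.782  (gvyE)
log2(322.8/256.4) = 0.332  (xluE)
log2(15042/1036) = 3.860  (sncZ)
sncZ is most strongly upregulated.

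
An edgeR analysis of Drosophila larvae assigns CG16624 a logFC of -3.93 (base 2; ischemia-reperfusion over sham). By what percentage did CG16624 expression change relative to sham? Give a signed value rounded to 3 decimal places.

Fold change = 2^(-3.93) = 0.0656
Percent change = (FC − 1) × 100% = (0.0656 − 1) × 100 = -93.439%

-93.439%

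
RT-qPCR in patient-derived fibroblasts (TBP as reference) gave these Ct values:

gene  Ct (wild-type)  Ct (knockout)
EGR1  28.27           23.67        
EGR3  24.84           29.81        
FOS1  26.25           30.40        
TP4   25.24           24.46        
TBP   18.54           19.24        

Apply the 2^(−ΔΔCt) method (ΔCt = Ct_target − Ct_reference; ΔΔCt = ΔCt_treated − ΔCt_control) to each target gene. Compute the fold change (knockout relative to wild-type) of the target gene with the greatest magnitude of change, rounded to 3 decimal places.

39.397

EGR1: ΔΔCt = (23.67−19.24) − (28.27−18.54) = 4.43 − 9.73 = -5.30; fold change = 2^5.30 = 39.397
EGR3: ΔΔCt = (29.81−19.24) − (24.84−18.54) = 10.57 − 6.30 = 4.27; fold change = 2^-4.27 = 0.052
FOS1: ΔΔCt = (30.40−19.24) − (26.25−18.54) = 11.16 − 7.71 = 3.45; fold change = 2^-3.45 = 0.092
TP4: ΔΔCt = (24.46−19.24) − (25.24−18.54) = 5.22 − 6.70 = -1.48; fold change = 2^1.48 = 2.789
EGR1 has the largest |ΔΔCt| = 5.30.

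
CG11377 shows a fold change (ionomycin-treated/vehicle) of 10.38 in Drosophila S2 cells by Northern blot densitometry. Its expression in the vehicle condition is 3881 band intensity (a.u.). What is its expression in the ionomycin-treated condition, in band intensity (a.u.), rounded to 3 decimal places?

ionomycin-treated expression = 3881 × 10.38 = 40284.780

40284.780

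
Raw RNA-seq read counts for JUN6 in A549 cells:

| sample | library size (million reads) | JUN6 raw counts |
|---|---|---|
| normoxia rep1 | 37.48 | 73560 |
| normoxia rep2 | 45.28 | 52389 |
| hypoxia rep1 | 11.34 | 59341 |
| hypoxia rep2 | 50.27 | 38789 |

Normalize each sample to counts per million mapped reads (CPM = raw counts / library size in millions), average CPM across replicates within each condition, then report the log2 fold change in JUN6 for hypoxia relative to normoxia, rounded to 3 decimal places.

0.945

CPM(normoxia rep1) = 73560 / 37.48 = 1962.6467
CPM(normoxia rep2) = 52389 / 45.28 = 1157.0009
CPM(hypoxia rep1) = 59341 / 11.34 = 5232.8924
CPM(hypoxia rep2) = 38789 / 50.27 = 771.6133
mean CPM(normoxia) = 1559.8238; mean CPM(hypoxia) = 3002.2529
Fold change = 3002.2529 / 1559.8238 = 1.92474
log2(1.92474) = 0.9447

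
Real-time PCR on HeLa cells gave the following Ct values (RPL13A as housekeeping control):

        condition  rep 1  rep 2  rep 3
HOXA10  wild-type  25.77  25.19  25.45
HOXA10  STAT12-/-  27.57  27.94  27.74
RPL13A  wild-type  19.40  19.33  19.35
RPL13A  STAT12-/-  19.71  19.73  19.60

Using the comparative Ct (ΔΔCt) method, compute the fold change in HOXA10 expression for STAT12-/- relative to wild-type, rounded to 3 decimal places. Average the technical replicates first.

Mean Ct: HOXA10 wild-type 25.470; HOXA10 STAT12-/- 27.750; RPL13A wild-type 19.360; RPL13A STAT12-/- 19.680
ΔCt(wild-type) = 25.470 − 19.360 = 6.110
ΔCt(STAT12-/-) = 27.750 − 19.680 = 8.070
ΔΔCt = 8.070 − 6.110 = 1.960
Fold change = 2^(−1.960) = 0.2570

0.257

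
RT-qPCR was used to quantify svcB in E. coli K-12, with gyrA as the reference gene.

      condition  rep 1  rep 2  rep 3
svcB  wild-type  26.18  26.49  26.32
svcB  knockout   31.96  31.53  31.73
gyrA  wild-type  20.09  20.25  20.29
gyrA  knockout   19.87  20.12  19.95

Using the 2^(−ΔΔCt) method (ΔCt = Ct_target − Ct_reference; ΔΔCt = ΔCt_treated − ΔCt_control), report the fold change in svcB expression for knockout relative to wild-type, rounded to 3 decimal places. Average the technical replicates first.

Mean Ct: svcB wild-type 26.330; svcB knockout 31.740; gyrA wild-type 20.210; gyrA knockout 19.980
ΔCt(wild-type) = 26.330 − 20.210 = 6.120
ΔCt(knockout) = 31.740 − 19.980 = 11.760
ΔΔCt = 11.760 − 6.120 = 5.640
Fold change = 2^(−5.640) = 0.0201

0.020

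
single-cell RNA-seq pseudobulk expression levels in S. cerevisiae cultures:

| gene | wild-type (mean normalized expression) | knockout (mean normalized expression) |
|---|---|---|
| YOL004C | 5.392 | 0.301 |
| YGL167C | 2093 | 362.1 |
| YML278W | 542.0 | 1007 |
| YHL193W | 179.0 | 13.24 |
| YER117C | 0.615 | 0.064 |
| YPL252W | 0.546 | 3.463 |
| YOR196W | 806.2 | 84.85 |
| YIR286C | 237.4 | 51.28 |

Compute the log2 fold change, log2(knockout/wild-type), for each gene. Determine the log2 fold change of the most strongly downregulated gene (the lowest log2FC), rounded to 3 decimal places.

log2(0.301/5.392) = -4.163  (YOL004C)
log2(362.1/2093) = -2.531  (YGL167C)
log2(1007/542.0) = 0.894  (YML278W)
log2(13.24/179.0) = -3.757  (YHL193W)
log2(0.064/0.615) = -3.264  (YER117C)
log2(3.463/0.546) = 2.665  (YPL252W)
log2(84.85/806.2) = -3.248  (YOR196W)
log2(51.28/237.4) = -2.211  (YIR286C)
YOL004C is most strongly downregulated.

-4.163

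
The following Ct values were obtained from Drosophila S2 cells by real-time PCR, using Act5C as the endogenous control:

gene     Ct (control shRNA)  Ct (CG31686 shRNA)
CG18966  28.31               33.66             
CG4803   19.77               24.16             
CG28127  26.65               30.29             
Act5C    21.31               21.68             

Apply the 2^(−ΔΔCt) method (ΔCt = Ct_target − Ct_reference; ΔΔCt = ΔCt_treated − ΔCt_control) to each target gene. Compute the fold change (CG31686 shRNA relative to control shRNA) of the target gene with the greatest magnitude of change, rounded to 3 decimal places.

CG18966: ΔΔCt = (33.66−21.68) − (28.31−21.31) = 11.98 − 7.00 = 4.98; fold change = 2^-4.98 = 0.032
CG4803: ΔΔCt = (24.16−21.68) − (19.77−21.31) = 2.48 − (-1.54) = 4.02; fold change = 2^-4.02 = 0.062
CG28127: ΔΔCt = (30.29−21.68) − (26.65−21.31) = 8.61 − 5.34 = 3.27; fold change = 2^-3.27 = 0.104
CG18966 has the largest |ΔΔCt| = 4.98.

0.032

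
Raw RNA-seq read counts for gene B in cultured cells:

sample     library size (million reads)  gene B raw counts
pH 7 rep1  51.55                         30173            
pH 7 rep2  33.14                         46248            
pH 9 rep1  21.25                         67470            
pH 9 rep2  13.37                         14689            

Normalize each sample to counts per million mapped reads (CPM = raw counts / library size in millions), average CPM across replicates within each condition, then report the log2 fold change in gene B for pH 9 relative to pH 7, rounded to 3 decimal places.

CPM(pH 7 rep1) = 30173 / 51.55 = 585.3152
CPM(pH 7 rep2) = 46248 / 33.14 = 1395.5341
CPM(pH 9 rep1) = 67470 / 21.25 = 3175.0588
CPM(pH 9 rep2) = 14689 / 13.37 = 1098.6537
mean CPM(pH 7) = 990.4247; mean CPM(pH 9) = 2136.8563
Fold change = 2136.8563 / 990.4247 = 2.15752
log2(2.15752) = 1.1094

1.109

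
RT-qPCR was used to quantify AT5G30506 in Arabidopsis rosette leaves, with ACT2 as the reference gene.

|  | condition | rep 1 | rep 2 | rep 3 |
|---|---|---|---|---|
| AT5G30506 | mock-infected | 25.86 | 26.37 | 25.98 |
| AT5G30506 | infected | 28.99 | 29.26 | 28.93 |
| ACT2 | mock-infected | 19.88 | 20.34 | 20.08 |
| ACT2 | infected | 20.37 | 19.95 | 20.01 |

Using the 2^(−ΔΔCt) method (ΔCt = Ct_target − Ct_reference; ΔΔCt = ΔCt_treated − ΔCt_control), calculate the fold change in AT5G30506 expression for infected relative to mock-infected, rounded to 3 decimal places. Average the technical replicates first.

Mean Ct: AT5G30506 mock-infected 26.070; AT5G30506 infected 29.060; ACT2 mock-infected 20.100; ACT2 infected 20.110
ΔCt(mock-infected) = 26.070 − 20.100 = 5.970
ΔCt(infected) = 29.060 − 20.110 = 8.950
ΔΔCt = 8.950 − 5.970 = 2.980
Fold change = 2^(−2.980) = 0.1267

0.127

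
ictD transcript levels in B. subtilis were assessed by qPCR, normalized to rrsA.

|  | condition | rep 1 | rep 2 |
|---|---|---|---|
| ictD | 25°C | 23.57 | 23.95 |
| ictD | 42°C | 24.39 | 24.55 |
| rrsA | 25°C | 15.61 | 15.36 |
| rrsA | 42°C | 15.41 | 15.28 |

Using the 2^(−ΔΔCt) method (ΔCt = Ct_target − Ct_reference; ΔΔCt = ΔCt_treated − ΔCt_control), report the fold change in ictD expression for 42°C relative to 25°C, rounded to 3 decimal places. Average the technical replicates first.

0.555

Mean Ct: ictD 25°C 23.760; ictD 42°C 24.470; rrsA 25°C 15.485; rrsA 42°C 15.345
ΔCt(25°C) = 23.760 − 15.485 = 8.275
ΔCt(42°C) = 24.470 − 15.345 = 9.125
ΔΔCt = 9.125 − 8.275 = 0.850
Fold change = 2^(−0.850) = 0.5548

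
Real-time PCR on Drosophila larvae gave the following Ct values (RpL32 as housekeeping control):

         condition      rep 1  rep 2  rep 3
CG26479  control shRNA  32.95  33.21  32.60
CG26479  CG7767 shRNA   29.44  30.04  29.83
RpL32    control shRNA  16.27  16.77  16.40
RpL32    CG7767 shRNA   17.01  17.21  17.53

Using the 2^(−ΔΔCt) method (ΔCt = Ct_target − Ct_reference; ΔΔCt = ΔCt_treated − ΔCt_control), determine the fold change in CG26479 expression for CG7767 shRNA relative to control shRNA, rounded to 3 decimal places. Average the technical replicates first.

15.137

Mean Ct: CG26479 control shRNA 32.920; CG26479 CG7767 shRNA 29.770; RpL32 control shRNA 16.480; RpL32 CG7767 shRNA 17.250
ΔCt(control shRNA) = 32.920 − 16.480 = 16.440
ΔCt(CG7767 shRNA) = 29.770 − 17.250 = 12.520
ΔΔCt = 12.520 − 16.440 = -3.920
Fold change = 2^(−(-3.920)) = 2^3.920 = 15.1369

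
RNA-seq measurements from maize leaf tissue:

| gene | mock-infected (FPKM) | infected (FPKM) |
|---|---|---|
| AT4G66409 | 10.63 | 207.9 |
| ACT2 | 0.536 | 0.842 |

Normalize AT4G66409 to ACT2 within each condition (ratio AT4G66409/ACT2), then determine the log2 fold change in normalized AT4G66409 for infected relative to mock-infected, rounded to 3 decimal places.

AT4G66409/ACT2 (mock-infected) = 10.63 / 0.536 = 19.832
AT4G66409/ACT2 (infected) = 207.9 / 0.842 = 246.91
Fold change = 246.91 / 19.832 = 12.4501
log2(12.4501) = 3.6381

3.638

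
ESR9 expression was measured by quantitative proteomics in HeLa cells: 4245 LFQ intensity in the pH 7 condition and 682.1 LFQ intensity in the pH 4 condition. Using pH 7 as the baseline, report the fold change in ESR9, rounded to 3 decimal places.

0.161

Fold change = 682.1 / 4245 = 0.1607
ESR9 is downregulated.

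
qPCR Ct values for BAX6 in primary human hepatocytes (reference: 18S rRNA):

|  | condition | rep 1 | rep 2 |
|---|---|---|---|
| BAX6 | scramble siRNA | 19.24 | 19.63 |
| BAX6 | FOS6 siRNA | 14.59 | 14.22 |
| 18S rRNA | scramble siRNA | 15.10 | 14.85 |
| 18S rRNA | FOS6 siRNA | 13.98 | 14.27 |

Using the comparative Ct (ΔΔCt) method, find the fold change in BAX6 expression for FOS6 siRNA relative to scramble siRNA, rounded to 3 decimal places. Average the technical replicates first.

Mean Ct: BAX6 scramble siRNA 19.435; BAX6 FOS6 siRNA 14.405; 18S rRNA scramble siRNA 14.975; 18S rRNA FOS6 siRNA 14.125
ΔCt(scramble siRNA) = 19.435 − 14.975 = 4.460
ΔCt(FOS6 siRNA) = 14.405 − 14.125 = 0.280
ΔΔCt = 0.280 − 4.460 = -4.180
Fold change = 2^(−(-4.180)) = 2^4.180 = 18.1261

18.126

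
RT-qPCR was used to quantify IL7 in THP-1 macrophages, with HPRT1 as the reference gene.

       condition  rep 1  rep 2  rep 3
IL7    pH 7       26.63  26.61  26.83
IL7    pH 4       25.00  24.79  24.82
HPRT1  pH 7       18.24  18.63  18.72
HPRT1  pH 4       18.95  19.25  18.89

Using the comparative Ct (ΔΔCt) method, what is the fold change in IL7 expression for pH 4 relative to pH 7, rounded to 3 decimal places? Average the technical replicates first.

Mean Ct: IL7 pH 7 26.690; IL7 pH 4 24.870; HPRT1 pH 7 18.530; HPRT1 pH 4 19.030
ΔCt(pH 7) = 26.690 − 18.530 = 8.160
ΔCt(pH 4) = 24.870 − 19.030 = 5.840
ΔΔCt = 5.840 − 8.160 = -2.320
Fold change = 2^(−(-2.320)) = 2^2.320 = 4.9933

4.993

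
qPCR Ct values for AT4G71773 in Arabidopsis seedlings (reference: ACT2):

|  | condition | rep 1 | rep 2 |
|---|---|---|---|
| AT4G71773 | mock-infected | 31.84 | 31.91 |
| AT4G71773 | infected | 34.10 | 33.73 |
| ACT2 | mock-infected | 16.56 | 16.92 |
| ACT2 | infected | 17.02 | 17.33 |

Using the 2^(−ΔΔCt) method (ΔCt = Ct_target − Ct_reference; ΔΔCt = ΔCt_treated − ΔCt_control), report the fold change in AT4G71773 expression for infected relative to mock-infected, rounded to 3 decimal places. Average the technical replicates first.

0.329

Mean Ct: AT4G71773 mock-infected 31.875; AT4G71773 infected 33.915; ACT2 mock-infected 16.740; ACT2 infected 17.175
ΔCt(mock-infected) = 31.875 − 16.740 = 15.135
ΔCt(infected) = 33.915 − 17.175 = 16.740
ΔΔCt = 16.740 − 15.135 = 1.605
Fold change = 2^(−1.605) = 0.3287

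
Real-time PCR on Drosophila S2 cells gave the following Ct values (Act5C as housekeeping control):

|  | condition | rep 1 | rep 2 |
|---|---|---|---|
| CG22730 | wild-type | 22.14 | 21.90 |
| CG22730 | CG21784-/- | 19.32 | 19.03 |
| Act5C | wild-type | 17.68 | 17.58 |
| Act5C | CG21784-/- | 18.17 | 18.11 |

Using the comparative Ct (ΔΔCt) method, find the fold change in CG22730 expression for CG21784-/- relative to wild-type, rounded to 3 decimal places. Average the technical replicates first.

Mean Ct: CG22730 wild-type 22.020; CG22730 CG21784-/- 19.175; Act5C wild-type 17.630; Act5C CG21784-/- 18.140
ΔCt(wild-type) = 22.020 − 17.630 = 4.390
ΔCt(CG21784-/-) = 19.175 − 18.140 = 1.035
ΔΔCt = 1.035 − 4.390 = -3.355
Fold change = 2^(−(-3.355)) = 2^3.355 = 10.2319

10.232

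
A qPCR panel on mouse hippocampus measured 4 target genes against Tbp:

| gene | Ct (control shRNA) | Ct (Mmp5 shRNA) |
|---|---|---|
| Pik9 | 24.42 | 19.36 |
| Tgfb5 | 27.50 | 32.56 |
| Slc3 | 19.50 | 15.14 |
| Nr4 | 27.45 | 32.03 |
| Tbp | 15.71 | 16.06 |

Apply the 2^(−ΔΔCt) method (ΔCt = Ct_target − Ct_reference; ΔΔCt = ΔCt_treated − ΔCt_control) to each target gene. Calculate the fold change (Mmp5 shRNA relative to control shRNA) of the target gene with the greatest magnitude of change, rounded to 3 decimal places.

42.518

Pik9: ΔΔCt = (19.36−16.06) − (24.42−15.71) = 3.30 − 8.71 = -5.41; fold change = 2^5.41 = 42.518
Tgfb5: ΔΔCt = (32.56−16.06) − (27.50−15.71) = 16.50 − 11.79 = 4.71; fold change = 2^-4.71 = 0.038
Slc3: ΔΔCt = (15.14−16.06) − (19.50−15.71) = -0.92 − 3.79 = -4.71; fold change = 2^4.71 = 26.173
Nr4: ΔΔCt = (32.03−16.06) − (27.45−15.71) = 15.97 − 11.74 = 4.23; fold change = 2^-4.23 = 0.053
Pik9 has the largest |ΔΔCt| = 5.41.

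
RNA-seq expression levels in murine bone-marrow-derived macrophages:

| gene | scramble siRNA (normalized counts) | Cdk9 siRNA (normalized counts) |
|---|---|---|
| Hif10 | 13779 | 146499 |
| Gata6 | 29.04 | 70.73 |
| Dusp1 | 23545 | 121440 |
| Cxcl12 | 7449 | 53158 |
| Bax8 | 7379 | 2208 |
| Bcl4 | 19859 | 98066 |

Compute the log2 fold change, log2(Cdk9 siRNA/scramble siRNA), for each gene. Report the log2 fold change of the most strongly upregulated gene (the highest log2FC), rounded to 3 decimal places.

3.410

log2(146499/13779) = 3.410  (Hif10)
log2(70.73/29.04) = 1.284  (Gata6)
log2(121440/23545) = 2.367  (Dusp1)
log2(53158/7449) = 2.835  (Cxcl12)
log2(2208/7379) = -1.741  (Bax8)
log2(98066/19859) = 2.304  (Bcl4)
Hif10 is most strongly upregulated.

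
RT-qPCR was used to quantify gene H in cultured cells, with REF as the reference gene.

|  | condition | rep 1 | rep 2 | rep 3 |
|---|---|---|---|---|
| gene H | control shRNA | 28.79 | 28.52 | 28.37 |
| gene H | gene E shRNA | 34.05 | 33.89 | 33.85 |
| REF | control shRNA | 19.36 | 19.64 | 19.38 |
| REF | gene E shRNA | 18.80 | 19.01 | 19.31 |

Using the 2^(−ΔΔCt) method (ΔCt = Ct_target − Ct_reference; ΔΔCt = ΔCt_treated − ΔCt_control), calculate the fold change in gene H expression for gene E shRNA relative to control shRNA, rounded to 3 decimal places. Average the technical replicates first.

0.018

Mean Ct: gene H control shRNA 28.560; gene H gene E shRNA 33.930; REF control shRNA 19.460; REF gene E shRNA 19.040
ΔCt(control shRNA) = 28.560 − 19.460 = 9.100
ΔCt(gene E shRNA) = 33.930 − 19.040 = 14.890
ΔΔCt = 14.890 − 9.100 = 5.790
Fold change = 2^(−5.790) = 0.0181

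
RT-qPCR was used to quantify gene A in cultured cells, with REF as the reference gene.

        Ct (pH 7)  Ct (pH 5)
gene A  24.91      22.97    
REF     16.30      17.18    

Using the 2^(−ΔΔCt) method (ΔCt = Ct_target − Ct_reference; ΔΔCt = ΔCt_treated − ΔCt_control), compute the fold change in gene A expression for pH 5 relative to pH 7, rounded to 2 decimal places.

7.06

ΔCt(pH 7) = 24.910 − 16.300 = 8.610
ΔCt(pH 5) = 22.970 − 17.180 = 5.790
ΔΔCt = 5.790 − 8.610 = -2.820
Fold change = 2^(−(-2.820)) = 2^2.820 = 7.062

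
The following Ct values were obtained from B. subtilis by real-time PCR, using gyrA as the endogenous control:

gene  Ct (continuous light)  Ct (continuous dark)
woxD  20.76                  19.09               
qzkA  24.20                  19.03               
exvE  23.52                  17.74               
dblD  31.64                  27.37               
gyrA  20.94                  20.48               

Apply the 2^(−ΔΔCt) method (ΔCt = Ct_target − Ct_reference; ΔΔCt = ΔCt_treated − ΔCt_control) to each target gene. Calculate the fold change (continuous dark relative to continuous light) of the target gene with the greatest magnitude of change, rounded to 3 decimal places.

woxD: ΔΔCt = (19.09−20.48) − (20.76−20.94) = -1.39 − (-0.18) = -1.21; fold change = 2^1.21 = 2.313
qzkA: ΔΔCt = (19.03−20.48) − (24.20−20.94) = -1.45 − 3.26 = -4.71; fold change = 2^4.71 = 26.173
exvE: ΔΔCt = (17.74−20.48) − (23.52−20.94) = -2.74 − 2.58 = -5.32; fold change = 2^5.32 = 39.947
dblD: ΔΔCt = (27.37−20.48) − (31.64−20.94) = 6.89 − 10.70 = -3.81; fold change = 2^3.81 = 14.026
exvE has the largest |ΔΔCt| = 5.32.

39.947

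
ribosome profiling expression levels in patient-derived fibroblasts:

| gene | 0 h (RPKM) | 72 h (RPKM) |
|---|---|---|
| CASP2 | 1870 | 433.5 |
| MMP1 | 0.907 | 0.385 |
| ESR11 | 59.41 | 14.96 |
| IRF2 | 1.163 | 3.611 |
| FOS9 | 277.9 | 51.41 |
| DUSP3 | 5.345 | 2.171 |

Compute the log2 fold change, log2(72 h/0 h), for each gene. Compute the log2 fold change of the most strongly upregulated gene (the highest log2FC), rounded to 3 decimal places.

1.635

log2(433.5/1870) = -2.109  (CASP2)
log2(0.385/0.907) = -1.236  (MMP1)
log2(14.96/59.41) = -1.990  (ESR11)
log2(3.611/1.163) = 1.635  (IRF2)
log2(51.41/277.9) = -2.434  (FOS9)
log2(2.171/5.345) = -1.300  (DUSP3)
IRF2 is most strongly upregulated.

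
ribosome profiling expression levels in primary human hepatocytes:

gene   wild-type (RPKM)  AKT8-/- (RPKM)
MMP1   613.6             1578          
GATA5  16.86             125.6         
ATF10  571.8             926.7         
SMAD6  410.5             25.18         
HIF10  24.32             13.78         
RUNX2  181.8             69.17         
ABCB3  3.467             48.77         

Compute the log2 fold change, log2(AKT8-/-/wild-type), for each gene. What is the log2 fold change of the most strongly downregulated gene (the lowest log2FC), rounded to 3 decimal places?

-4.027

log2(1578/613.6) = 1.363  (MMP1)
log2(125.6/16.86) = 2.897  (GATA5)
log2(926.7/571.8) = 0.697  (ATF10)
log2(25.18/410.5) = -4.027  (SMAD6)
log2(13.78/24.32) = -0.820  (HIF10)
log2(69.17/181.8) = -1.394  (RUNX2)
log2(48.77/3.467) = 3.814  (ABCB3)
SMAD6 is most strongly downregulated.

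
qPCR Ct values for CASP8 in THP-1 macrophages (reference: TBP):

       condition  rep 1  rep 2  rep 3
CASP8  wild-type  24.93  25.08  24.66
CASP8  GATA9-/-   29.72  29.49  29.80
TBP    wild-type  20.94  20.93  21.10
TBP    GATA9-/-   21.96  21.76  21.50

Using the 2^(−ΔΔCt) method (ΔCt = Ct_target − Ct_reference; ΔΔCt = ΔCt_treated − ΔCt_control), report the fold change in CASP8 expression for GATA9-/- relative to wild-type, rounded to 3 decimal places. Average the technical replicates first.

0.061

Mean Ct: CASP8 wild-type 24.890; CASP8 GATA9-/- 29.670; TBP wild-type 20.990; TBP GATA9-/- 21.740
ΔCt(wild-type) = 24.890 − 20.990 = 3.900
ΔCt(GATA9-/-) = 29.670 − 21.740 = 7.930
ΔΔCt = 7.930 − 3.900 = 4.030
Fold change = 2^(−4.030) = 0.0612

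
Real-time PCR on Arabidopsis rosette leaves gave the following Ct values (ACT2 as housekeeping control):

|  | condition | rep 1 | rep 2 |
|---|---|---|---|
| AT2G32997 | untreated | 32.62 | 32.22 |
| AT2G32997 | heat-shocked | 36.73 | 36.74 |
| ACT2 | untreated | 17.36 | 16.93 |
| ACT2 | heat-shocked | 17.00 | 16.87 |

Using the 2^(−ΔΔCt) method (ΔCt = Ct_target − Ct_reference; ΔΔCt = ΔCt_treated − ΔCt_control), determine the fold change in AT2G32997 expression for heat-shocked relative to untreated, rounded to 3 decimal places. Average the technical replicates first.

Mean Ct: AT2G32997 untreated 32.420; AT2G32997 heat-shocked 36.735; ACT2 untreated 17.145; ACT2 heat-shocked 16.935
ΔCt(untreated) = 32.420 − 17.145 = 15.275
ΔCt(heat-shocked) = 36.735 − 16.935 = 19.800
ΔΔCt = 19.800 − 15.275 = 4.525
Fold change = 2^(−4.525) = 0.0434

0.043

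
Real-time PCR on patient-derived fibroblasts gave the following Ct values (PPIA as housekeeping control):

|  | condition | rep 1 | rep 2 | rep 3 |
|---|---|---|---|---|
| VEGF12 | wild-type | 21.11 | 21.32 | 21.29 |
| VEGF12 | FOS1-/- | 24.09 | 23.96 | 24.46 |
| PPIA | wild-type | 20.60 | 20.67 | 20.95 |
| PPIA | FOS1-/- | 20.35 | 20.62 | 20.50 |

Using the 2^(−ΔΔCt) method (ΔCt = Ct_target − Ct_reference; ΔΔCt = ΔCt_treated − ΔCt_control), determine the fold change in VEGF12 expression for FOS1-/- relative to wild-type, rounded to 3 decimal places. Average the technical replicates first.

Mean Ct: VEGF12 wild-type 21.240; VEGF12 FOS1-/- 24.170; PPIA wild-type 20.740; PPIA FOS1-/- 20.490
ΔCt(wild-type) = 21.240 − 20.740 = 0.500
ΔCt(FOS1-/-) = 24.170 − 20.490 = 3.680
ΔΔCt = 3.680 − 0.500 = 3.180
Fold change = 2^(−3.180) = 0.1103

0.110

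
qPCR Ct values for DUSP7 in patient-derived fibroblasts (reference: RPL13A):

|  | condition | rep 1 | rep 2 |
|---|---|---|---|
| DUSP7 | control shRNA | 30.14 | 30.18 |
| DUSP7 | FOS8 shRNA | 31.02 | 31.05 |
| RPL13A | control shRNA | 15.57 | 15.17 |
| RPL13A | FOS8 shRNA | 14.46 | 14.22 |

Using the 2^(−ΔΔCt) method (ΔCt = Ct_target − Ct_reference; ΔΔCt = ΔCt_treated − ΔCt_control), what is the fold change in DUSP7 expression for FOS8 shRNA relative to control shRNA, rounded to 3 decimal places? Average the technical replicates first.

Mean Ct: DUSP7 control shRNA 30.160; DUSP7 FOS8 shRNA 31.035; RPL13A control shRNA 15.370; RPL13A FOS8 shRNA 14.340
ΔCt(control shRNA) = 30.160 − 15.370 = 14.790
ΔCt(FOS8 shRNA) = 31.035 − 14.340 = 16.695
ΔΔCt = 16.695 − 14.790 = 1.905
Fold change = 2^(−1.905) = 0.2670

0.267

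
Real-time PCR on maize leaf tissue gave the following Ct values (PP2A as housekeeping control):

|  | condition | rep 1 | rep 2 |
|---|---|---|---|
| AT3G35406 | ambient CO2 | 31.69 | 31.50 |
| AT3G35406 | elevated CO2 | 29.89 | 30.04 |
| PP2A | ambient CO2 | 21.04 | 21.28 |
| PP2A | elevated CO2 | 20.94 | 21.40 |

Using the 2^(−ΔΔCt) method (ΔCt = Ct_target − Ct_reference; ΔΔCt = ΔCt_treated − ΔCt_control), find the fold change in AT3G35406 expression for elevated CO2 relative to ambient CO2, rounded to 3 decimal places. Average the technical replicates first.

Mean Ct: AT3G35406 ambient CO2 31.595; AT3G35406 elevated CO2 29.965; PP2A ambient CO2 21.160; PP2A elevated CO2 21.170
ΔCt(ambient CO2) = 31.595 − 21.160 = 10.435
ΔCt(elevated CO2) = 29.965 − 21.170 = 8.795
ΔΔCt = 8.795 − 10.435 = -1.640
Fold change = 2^(−(-1.640)) = 2^1.640 = 3.1167

3.117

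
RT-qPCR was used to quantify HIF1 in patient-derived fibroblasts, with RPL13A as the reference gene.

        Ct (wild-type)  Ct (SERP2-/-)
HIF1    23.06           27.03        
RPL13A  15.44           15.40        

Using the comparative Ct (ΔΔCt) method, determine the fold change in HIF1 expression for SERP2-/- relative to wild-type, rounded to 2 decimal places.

ΔCt(wild-type) = 23.060 − 15.440 = 7.620
ΔCt(SERP2-/-) = 27.030 − 15.400 = 11.630
ΔΔCt = 11.630 − 7.620 = 4.010
Fold change = 2^(−4.010) = 0.062

0.06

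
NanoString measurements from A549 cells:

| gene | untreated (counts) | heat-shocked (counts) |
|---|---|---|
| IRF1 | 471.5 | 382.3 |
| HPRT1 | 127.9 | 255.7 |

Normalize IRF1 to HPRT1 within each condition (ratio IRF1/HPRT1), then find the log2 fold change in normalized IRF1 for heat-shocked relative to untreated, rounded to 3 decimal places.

-1.302

IRF1/HPRT1 (untreated) = 471.5 / 127.9 = 3.6865
IRF1/HPRT1 (heat-shocked) = 382.3 / 255.7 = 1.4951
Fold change = 1.4951 / 3.6865 = 0.4056
log2(0.4056) = -1.3020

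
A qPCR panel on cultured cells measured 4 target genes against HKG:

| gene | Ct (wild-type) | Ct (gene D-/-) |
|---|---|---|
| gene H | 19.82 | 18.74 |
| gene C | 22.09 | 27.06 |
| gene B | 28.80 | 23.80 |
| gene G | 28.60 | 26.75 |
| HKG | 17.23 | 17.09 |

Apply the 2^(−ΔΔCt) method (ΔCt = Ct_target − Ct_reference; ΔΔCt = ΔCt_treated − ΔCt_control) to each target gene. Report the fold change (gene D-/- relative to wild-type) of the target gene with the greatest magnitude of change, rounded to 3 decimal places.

gene H: ΔΔCt = (18.74−17.09) − (19.82−17.23) = 1.65 − 2.59 = -0.94; fold change = 2^0.94 = 1.919
gene C: ΔΔCt = (27.06−17.09) − (22.09−17.23) = 9.97 − 4.86 = 5.11; fold change = 2^-5.11 = 0.029
gene B: ΔΔCt = (23.80−17.09) − (28.80−17.23) = 6.71 − 11.57 = -4.86; fold change = 2^4.86 = 29.041
gene G: ΔΔCt = (26.75−17.09) − (28.60−17.23) = 9.66 − 11.37 = -1.71; fold change = 2^1.71 = 3.272
gene C has the largest |ΔΔCt| = 5.11.

0.029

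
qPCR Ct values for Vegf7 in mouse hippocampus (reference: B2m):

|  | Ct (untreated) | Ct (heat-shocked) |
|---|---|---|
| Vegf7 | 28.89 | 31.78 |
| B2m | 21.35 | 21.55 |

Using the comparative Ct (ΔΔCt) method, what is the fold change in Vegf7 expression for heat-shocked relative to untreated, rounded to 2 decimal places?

ΔCt(untreated) = 28.890 − 21.350 = 7.540
ΔCt(heat-shocked) = 31.780 − 21.550 = 10.230
ΔΔCt = 10.230 − 7.540 = 2.690
Fold change = 2^(−2.690) = 0.155

0.15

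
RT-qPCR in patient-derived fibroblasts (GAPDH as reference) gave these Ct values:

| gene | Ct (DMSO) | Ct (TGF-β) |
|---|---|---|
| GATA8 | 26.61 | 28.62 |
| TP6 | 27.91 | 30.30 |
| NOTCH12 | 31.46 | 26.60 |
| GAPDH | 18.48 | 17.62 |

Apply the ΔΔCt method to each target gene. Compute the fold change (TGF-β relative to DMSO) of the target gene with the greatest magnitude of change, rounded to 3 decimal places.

16.000

GATA8: ΔΔCt = (28.62−17.62) − (26.61−18.48) = 11.00 − 8.13 = 2.87; fold change = 2^-2.87 = 0.137
TP6: ΔΔCt = (30.30−17.62) − (27.91−18.48) = 12.68 − 9.43 = 3.25; fold change = 2^-3.25 = 0.105
NOTCH12: ΔΔCt = (26.60−17.62) − (31.46−18.48) = 8.98 − 12.98 = -4.00; fold change = 2^4.00 = 16.000
NOTCH12 has the largest |ΔΔCt| = 4.00.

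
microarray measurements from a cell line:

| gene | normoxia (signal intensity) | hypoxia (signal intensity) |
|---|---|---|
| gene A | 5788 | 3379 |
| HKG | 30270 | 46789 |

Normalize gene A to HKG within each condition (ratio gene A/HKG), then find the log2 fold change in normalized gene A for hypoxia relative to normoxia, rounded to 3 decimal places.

gene A/HKG (normoxia) = 5788 / 30270 = 0.19121
gene A/HKG (hypoxia) = 3379 / 46789 = 0.072218
Fold change = 0.072218 / 0.19121 = 0.3777
log2(0.3777) = -1.4047

-1.405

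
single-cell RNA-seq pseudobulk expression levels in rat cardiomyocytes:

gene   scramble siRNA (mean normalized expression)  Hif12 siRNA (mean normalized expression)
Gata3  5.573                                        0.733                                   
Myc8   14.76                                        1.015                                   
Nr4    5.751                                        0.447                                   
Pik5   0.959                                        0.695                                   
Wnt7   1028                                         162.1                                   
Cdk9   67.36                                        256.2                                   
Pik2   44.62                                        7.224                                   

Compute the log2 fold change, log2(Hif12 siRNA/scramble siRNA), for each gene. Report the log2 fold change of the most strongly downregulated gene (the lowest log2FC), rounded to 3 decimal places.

-3.862

log2(0.733/5.573) = -2.927  (Gata3)
log2(1.015/14.76) = -3.862  (Myc8)
log2(0.447/5.751) = -3.685  (Nr4)
log2(0.695/0.959) = -0.465  (Pik5)
log2(162.1/1028) = -2.665  (Wnt7)
log2(256.2/67.36) = 1.927  (Cdk9)
log2(7.224/44.62) = -2.627  (Pik2)
Myc8 is most strongly downregulated.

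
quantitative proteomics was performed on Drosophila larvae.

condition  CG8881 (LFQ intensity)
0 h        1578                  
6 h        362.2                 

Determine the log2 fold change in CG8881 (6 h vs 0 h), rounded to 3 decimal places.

-2.123

Fold change = 362.2 / 1578 = 0.2295
log2(0.2295) = -2.1232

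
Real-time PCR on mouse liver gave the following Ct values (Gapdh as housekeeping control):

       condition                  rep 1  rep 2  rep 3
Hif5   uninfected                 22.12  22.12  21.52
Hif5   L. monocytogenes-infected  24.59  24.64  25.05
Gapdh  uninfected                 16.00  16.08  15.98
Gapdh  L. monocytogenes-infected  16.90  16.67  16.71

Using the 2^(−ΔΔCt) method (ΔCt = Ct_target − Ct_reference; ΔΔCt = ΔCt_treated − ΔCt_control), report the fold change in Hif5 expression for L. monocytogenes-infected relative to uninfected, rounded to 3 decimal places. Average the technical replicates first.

0.233

Mean Ct: Hif5 uninfected 21.920; Hif5 L. monocytogenes-infected 24.760; Gapdh uninfected 16.020; Gapdh L. monocytogenes-infected 16.760
ΔCt(uninfected) = 21.920 − 16.020 = 5.900
ΔCt(L. monocytogenes-infected) = 24.760 − 16.760 = 8.000
ΔΔCt = 8.000 − 5.900 = 2.100
Fold change = 2^(−2.100) = 0.2333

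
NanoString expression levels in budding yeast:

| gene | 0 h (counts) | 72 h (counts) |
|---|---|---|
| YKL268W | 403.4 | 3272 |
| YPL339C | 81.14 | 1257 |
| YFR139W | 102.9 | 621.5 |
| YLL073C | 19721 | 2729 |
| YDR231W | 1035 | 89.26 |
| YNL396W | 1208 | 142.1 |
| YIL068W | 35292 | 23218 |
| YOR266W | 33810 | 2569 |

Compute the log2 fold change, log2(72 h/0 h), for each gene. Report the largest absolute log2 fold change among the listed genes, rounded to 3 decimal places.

log2(3272/403.4) = 3.020  (YKL268W)
log2(1257/81.14) = 3.953  (YPL339C)
log2(621.5/102.9) = 2.595  (YFR139W)
log2(2729/19721) = -2.853  (YLL073C)
log2(89.26/1035) = -3.535  (YDR231W)
log2(142.1/1208) = -3.088  (YNL396W)
log2(23218/35292) = -0.604  (YIL068W)
log2(2569/33810) = -3.718  (YOR266W)
The largest magnitude belongs to YPL339C.

3.953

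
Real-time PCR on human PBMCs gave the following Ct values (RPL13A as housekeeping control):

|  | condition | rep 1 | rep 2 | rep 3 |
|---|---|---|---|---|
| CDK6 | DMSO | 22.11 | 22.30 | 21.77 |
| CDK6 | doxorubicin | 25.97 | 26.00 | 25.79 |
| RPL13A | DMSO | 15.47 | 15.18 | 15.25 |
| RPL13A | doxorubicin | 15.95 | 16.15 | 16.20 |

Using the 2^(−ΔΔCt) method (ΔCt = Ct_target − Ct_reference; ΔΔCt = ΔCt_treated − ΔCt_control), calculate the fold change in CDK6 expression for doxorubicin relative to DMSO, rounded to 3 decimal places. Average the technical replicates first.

Mean Ct: CDK6 DMSO 22.060; CDK6 doxorubicin 25.920; RPL13A DMSO 15.300; RPL13A doxorubicin 16.100
ΔCt(DMSO) = 22.060 − 15.300 = 6.760
ΔCt(doxorubicin) = 25.920 − 16.100 = 9.820
ΔΔCt = 9.820 − 6.760 = 3.060
Fold change = 2^(−3.060) = 0.1199

0.120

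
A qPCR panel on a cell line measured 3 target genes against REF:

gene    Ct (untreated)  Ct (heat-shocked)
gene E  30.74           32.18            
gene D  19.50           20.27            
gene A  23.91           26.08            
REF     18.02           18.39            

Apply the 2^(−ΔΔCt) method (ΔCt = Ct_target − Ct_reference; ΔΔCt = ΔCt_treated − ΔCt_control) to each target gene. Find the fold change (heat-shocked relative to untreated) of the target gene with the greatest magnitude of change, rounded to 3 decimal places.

0.287

gene E: ΔΔCt = (32.18−18.39) − (30.74−18.02) = 13.79 − 12.72 = 1.07; fold change = 2^-1.07 = 0.476
gene D: ΔΔCt = (20.27−18.39) − (19.50−18.02) = 1.88 − 1.48 = 0.40; fold change = 2^-0.40 = 0.758
gene A: ΔΔCt = (26.08−18.39) − (23.91−18.02) = 7.69 − 5.89 = 1.80; fold change = 2^-1.80 = 0.287
gene A has the largest |ΔΔCt| = 1.80.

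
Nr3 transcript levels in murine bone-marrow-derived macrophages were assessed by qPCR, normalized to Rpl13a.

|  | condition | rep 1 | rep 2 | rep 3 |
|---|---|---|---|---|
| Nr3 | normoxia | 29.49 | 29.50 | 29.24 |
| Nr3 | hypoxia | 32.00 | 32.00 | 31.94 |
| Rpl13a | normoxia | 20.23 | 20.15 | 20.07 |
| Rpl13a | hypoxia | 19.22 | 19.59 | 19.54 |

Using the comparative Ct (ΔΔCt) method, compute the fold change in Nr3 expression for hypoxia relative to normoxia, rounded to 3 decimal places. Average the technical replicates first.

0.104

Mean Ct: Nr3 normoxia 29.410; Nr3 hypoxia 31.980; Rpl13a normoxia 20.150; Rpl13a hypoxia 19.450
ΔCt(normoxia) = 29.410 − 20.150 = 9.260
ΔCt(hypoxia) = 31.980 − 19.450 = 12.530
ΔΔCt = 12.530 − 9.260 = 3.270
Fold change = 2^(−3.270) = 0.1037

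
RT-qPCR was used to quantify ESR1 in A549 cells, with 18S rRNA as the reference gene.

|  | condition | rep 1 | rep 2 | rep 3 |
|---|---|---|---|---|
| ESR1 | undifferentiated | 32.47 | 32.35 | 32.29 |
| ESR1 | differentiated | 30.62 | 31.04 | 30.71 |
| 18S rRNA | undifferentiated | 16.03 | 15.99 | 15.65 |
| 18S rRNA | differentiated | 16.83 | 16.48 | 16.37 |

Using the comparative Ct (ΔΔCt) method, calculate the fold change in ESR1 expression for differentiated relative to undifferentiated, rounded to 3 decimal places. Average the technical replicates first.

Mean Ct: ESR1 undifferentiated 32.370; ESR1 differentiated 30.790; 18S rRNA undifferentiated 15.890; 18S rRNA differentiated 16.560
ΔCt(undifferentiated) = 32.370 − 15.890 = 16.480
ΔCt(differentiated) = 30.790 − 16.560 = 14.230
ΔΔCt = 14.230 − 16.480 = -2.250
Fold change = 2^(−(-2.250)) = 2^2.250 = 4.7568

4.757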